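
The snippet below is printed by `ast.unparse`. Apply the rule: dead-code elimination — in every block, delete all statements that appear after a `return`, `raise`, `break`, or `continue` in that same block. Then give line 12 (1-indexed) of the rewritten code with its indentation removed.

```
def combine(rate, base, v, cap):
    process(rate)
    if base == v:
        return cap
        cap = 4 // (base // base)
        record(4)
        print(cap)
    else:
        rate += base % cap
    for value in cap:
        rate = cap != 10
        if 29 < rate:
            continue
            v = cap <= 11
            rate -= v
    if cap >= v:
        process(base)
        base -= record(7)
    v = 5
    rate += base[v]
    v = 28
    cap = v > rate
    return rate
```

process(base)

Transformed code:
def combine(rate, base, v, cap):
    process(rate)
    if base == v:
        return cap
    else:
        rate += base % cap
    for value in cap:
        rate = cap != 10
        if 29 < rate:
            continue
    if cap >= v:
        process(base)
        base -= record(7)
    v = 5
    rate += base[v]
    v = 28
    cap = v > rate
    return rate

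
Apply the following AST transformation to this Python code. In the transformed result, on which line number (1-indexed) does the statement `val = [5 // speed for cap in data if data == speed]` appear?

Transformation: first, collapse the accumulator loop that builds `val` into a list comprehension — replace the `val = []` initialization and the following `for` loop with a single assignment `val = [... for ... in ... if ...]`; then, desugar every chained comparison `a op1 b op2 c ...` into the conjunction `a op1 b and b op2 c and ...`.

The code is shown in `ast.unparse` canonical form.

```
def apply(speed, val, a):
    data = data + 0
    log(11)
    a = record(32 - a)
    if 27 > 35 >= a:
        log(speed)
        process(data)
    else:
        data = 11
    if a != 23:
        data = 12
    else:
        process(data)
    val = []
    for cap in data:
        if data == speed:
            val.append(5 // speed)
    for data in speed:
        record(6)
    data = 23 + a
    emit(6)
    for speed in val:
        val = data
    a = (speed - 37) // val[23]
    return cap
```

Transformed code:
def apply(speed, val, a):
    data = data + 0
    log(11)
    a = record(32 - a)
    if 27 > 35 and 35 >= a:
        log(speed)
        process(data)
    else:
        data = 11
    if a != 23:
        data = 12
    else:
        process(data)
    val = [5 // speed for cap in data if data == speed]
    for data in speed:
        record(6)
    data = 23 + a
    emit(6)
    for speed in val:
        val = data
    a = (speed - 37) // val[23]
    return cap

14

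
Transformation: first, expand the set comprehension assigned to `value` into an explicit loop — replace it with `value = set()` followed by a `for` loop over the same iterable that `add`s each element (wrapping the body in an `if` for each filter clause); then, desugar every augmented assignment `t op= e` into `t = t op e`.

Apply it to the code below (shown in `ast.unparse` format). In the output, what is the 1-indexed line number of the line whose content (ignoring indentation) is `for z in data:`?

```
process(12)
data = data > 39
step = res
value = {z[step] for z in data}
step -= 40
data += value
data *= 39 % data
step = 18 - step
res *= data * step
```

5

Transformed code:
process(12)
data = data > 39
step = res
value = set()
for z in data:
    value.add(z[step])
step = step - 40
data = data + value
data = data * (39 % data)
step = 18 - step
res = res * (data * step)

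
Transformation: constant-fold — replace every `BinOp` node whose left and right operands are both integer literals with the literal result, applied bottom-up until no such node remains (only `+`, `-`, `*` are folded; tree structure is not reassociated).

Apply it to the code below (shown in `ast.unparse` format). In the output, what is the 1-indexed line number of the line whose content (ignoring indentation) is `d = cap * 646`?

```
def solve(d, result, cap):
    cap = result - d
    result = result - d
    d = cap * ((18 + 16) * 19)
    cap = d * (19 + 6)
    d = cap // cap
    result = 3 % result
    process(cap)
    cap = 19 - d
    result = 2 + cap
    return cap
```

4

Transformed code:
def solve(d, result, cap):
    cap = result - d
    result = result - d
    d = cap * 646
    cap = d * 25
    d = cap // cap
    result = 3 % result
    process(cap)
    cap = 19 - d
    result = 2 + cap
    return cap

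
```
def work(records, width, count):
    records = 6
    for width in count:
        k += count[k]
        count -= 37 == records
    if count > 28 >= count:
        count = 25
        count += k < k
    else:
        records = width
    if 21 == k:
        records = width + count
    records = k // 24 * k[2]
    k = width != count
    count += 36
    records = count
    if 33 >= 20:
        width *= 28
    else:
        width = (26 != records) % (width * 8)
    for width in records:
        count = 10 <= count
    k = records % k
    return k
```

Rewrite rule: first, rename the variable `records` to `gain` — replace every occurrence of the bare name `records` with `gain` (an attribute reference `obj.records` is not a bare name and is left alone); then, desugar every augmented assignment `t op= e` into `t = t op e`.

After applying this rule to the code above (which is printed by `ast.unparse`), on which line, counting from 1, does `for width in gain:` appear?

21

Transformed code:
def work(gain, width, count):
    gain = 6
    for width in count:
        k = k + count[k]
        count = count - (37 == gain)
    if count > 28 >= count:
        count = 25
        count = count + (k < k)
    else:
        gain = width
    if 21 == k:
        gain = width + count
    gain = k // 24 * k[2]
    k = width != count
    count = count + 36
    gain = count
    if 33 >= 20:
        width = width * 28
    else:
        width = (26 != gain) % (width * 8)
    for width in gain:
        count = 10 <= count
    k = gain % k
    return k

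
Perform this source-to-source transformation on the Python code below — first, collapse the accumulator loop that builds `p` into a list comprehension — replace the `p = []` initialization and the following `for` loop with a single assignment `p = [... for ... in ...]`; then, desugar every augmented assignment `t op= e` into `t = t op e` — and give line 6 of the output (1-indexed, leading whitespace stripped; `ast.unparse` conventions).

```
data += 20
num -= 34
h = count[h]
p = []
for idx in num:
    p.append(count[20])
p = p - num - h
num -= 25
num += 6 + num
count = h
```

num = num - 25

Transformed code:
data = data + 20
num = num - 34
h = count[h]
p = [count[20] for idx in num]
p = p - num - h
num = num - 25
num = num + (6 + num)
count = h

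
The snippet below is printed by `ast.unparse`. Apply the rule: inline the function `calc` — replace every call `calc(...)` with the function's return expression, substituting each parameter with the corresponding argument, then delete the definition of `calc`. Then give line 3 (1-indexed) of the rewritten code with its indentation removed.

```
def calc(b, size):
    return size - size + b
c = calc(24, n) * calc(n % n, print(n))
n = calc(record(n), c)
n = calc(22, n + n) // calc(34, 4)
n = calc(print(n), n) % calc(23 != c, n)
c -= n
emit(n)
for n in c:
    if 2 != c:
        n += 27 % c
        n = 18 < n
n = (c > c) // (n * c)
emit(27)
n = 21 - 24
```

n = (n + n - (n + n) + 22) // (4 - 4 + 34)

Transformed code:
c = (n - n + 24) * (print(n) - print(n) + n % n)
n = c - c + record(n)
n = (n + n - (n + n) + 22) // (4 - 4 + 34)
n = (n - n + print(n)) % (n - n + (23 != c))
c -= n
emit(n)
for n in c:
    if 2 != c:
        n += 27 % c
        n = 18 < n
n = (c > c) // (n * c)
emit(27)
n = 21 - 24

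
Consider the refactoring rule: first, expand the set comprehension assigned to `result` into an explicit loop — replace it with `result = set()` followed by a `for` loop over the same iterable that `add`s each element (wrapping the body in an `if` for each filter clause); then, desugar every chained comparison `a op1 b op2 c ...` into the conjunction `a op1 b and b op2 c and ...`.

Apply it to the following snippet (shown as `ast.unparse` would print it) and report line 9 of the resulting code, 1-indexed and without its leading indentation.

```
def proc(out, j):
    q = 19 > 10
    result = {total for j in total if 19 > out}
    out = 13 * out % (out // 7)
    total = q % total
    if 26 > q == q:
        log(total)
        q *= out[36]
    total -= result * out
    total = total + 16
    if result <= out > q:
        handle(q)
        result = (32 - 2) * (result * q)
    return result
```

Transformed code:
def proc(out, j):
    q = 19 > 10
    result = set()
    for j in total:
        if 19 > out:
            result.add(total)
    out = 13 * out % (out // 7)
    total = q % total
    if 26 > q and q == q:
        log(total)
        q *= out[36]
    total -= result * out
    total = total + 16
    if result <= out and out > q:
        handle(q)
        result = (32 - 2) * (result * q)
    return result

if 26 > q and q == q:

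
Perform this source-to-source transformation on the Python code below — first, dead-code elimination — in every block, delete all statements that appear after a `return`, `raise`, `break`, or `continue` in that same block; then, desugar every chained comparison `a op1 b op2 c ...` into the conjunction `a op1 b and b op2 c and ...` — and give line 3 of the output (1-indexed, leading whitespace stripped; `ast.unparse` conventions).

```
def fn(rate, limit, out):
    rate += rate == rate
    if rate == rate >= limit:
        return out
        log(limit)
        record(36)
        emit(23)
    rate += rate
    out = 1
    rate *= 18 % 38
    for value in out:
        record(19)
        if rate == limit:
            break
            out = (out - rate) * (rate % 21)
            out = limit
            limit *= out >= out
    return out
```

if rate == rate and rate >= limit:

Transformed code:
def fn(rate, limit, out):
    rate += rate == rate
    if rate == rate and rate >= limit:
        return out
    rate += rate
    out = 1
    rate *= 18 % 38
    for value in out:
        record(19)
        if rate == limit:
            break
    return out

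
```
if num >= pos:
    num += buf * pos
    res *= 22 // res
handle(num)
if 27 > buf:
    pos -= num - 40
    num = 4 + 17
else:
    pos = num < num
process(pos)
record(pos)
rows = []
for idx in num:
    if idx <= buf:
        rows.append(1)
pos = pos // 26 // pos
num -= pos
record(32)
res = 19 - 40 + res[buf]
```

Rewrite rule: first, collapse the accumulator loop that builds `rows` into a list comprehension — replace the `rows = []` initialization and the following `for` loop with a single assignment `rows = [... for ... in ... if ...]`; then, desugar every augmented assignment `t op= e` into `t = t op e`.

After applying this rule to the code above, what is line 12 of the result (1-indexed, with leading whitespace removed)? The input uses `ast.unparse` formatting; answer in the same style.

rows = [1 for idx in num if idx <= buf]

Transformed code:
if num >= pos:
    num = num + buf * pos
    res = res * (22 // res)
handle(num)
if 27 > buf:
    pos = pos - (num - 40)
    num = 4 + 17
else:
    pos = num < num
process(pos)
record(pos)
rows = [1 for idx in num if idx <= buf]
pos = pos // 26 // pos
num = num - pos
record(32)
res = 19 - 40 + res[buf]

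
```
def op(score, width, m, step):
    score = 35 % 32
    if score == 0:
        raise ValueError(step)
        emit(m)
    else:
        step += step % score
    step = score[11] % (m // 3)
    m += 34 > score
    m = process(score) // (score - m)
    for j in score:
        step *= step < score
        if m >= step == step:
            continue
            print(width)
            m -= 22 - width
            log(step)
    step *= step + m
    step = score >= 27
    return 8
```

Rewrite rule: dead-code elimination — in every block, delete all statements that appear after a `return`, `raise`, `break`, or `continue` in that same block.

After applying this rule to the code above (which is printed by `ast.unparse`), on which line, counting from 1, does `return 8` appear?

Transformed code:
def op(score, width, m, step):
    score = 35 % 32
    if score == 0:
        raise ValueError(step)
    else:
        step += step % score
    step = score[11] % (m // 3)
    m += 34 > score
    m = process(score) // (score - m)
    for j in score:
        step *= step < score
        if m >= step == step:
            continue
    step *= step + m
    step = score >= 27
    return 8

16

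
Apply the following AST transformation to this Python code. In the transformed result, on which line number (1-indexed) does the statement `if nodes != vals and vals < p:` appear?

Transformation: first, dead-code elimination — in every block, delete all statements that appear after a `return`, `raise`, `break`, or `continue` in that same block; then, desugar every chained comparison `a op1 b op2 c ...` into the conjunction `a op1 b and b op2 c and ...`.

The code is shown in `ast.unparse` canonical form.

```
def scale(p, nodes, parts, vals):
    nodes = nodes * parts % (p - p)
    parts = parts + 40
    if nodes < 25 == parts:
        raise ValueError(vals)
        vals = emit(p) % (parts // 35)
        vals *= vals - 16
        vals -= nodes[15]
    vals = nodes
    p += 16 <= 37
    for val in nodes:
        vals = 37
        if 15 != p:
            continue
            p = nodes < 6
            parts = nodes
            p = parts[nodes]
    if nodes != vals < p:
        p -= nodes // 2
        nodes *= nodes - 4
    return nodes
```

Transformed code:
def scale(p, nodes, parts, vals):
    nodes = nodes * parts % (p - p)
    parts = parts + 40
    if nodes < 25 and 25 == parts:
        raise ValueError(vals)
    vals = nodes
    p += 16 <= 37
    for val in nodes:
        vals = 37
        if 15 != p:
            continue
    if nodes != vals and vals < p:
        p -= nodes // 2
        nodes *= nodes - 4
    return nodes

12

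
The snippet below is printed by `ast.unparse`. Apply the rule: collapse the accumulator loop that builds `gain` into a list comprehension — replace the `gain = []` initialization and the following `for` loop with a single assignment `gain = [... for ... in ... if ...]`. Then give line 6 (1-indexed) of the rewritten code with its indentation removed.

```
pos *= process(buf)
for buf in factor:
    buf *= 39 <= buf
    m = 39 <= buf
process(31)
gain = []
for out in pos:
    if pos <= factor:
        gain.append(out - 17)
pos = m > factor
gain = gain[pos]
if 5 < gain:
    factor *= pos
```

gain = [out - 17 for out in pos if pos <= factor]

Transformed code:
pos *= process(buf)
for buf in factor:
    buf *= 39 <= buf
    m = 39 <= buf
process(31)
gain = [out - 17 for out in pos if pos <= factor]
pos = m > factor
gain = gain[pos]
if 5 < gain:
    factor *= pos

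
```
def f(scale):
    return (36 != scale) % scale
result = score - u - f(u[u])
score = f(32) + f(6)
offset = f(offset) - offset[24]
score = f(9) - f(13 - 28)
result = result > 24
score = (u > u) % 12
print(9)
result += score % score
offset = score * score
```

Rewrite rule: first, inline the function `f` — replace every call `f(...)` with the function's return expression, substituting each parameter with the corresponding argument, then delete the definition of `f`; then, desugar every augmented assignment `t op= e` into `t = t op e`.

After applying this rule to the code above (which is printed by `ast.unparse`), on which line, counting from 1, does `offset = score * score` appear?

9

Transformed code:
result = score - u - (36 != u[u]) % u[u]
score = (36 != 32) % 32 + (36 != 6) % 6
offset = (36 != offset) % offset - offset[24]
score = (36 != 9) % 9 - (36 != 13 - 28) % (13 - 28)
result = result > 24
score = (u > u) % 12
print(9)
result = result + score % score
offset = score * score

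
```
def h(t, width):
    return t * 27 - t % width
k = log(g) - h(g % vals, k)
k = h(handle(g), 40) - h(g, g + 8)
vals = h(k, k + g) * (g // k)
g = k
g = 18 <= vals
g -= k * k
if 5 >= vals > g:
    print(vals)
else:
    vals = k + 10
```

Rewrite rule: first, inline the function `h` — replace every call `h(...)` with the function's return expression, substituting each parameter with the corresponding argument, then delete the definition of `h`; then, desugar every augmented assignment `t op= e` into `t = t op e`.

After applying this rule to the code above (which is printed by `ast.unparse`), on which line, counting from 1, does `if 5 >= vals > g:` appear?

Transformed code:
k = log(g) - (g % vals * 27 - g % vals % k)
k = handle(g) * 27 - handle(g) % 40 - (g * 27 - g % (g + 8))
vals = (k * 27 - k % (k + g)) * (g // k)
g = k
g = 18 <= vals
g = g - k * k
if 5 >= vals > g:
    print(vals)
else:
    vals = k + 10

7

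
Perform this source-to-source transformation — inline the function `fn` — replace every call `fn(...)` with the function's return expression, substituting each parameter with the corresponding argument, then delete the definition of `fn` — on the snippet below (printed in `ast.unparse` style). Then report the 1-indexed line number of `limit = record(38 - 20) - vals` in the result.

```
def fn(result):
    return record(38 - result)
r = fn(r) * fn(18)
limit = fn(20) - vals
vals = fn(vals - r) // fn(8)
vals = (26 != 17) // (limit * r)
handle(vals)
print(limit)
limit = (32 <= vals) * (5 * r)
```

Transformed code:
r = record(38 - r) * record(38 - 18)
limit = record(38 - 20) - vals
vals = record(38 - (vals - r)) // record(38 - 8)
vals = (26 != 17) // (limit * r)
handle(vals)
print(limit)
limit = (32 <= vals) * (5 * r)

2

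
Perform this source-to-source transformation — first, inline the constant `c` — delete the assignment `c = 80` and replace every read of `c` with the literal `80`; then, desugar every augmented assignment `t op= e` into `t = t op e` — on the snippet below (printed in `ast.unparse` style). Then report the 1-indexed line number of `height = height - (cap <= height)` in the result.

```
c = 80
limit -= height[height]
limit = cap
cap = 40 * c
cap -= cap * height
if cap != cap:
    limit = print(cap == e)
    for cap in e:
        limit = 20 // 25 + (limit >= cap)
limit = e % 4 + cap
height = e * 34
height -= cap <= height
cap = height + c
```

11

Transformed code:
limit = limit - height[height]
limit = cap
cap = 40 * 80
cap = cap - cap * height
if cap != cap:
    limit = print(cap == e)
    for cap in e:
        limit = 20 // 25 + (limit >= cap)
limit = e % 4 + cap
height = e * 34
height = height - (cap <= height)
cap = height + 80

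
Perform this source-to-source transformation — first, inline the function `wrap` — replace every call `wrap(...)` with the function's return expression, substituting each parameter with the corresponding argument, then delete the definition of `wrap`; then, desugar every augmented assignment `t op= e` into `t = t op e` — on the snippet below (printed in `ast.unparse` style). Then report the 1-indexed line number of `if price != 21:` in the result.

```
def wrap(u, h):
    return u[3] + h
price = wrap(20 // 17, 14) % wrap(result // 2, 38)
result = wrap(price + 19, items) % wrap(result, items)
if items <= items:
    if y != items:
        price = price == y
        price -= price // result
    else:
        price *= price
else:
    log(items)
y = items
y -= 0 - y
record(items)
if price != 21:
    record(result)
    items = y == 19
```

Transformed code:
price = ((20 // 17)[3] + 14) % ((result // 2)[3] + 38)
result = ((price + 19)[3] + items) % (result[3] + items)
if items <= items:
    if y != items:
        price = price == y
        price = price - price // result
    else:
        price = price * price
else:
    log(items)
y = items
y = y - (0 - y)
record(items)
if price != 21:
    record(result)
    items = y == 19

14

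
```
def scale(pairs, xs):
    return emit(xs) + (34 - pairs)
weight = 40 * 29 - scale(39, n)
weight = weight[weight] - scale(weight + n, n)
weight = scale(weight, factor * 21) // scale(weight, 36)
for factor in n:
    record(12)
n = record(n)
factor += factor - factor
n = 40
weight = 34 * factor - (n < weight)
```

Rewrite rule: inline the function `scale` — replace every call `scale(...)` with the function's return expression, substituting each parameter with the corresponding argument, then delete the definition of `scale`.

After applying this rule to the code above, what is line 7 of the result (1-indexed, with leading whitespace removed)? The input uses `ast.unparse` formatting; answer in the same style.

Transformed code:
weight = 40 * 29 - (emit(n) + (34 - 39))
weight = weight[weight] - (emit(n) + (34 - (weight + n)))
weight = (emit(factor * 21) + (34 - weight)) // (emit(36) + (34 - weight))
for factor in n:
    record(12)
n = record(n)
factor += factor - factor
n = 40
weight = 34 * factor - (n < weight)

factor += factor - factor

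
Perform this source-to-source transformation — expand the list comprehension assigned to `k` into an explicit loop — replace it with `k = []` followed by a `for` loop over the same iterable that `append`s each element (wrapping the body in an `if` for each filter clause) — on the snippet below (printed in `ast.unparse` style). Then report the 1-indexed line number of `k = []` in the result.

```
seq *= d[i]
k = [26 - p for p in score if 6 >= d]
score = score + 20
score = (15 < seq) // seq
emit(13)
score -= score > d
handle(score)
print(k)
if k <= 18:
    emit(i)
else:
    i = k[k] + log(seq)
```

Transformed code:
seq *= d[i]
k = []
for p in score:
    if 6 >= d:
        k.append(26 - p)
score = score + 20
score = (15 < seq) // seq
emit(13)
score -= score > d
handle(score)
print(k)
if k <= 18:
    emit(i)
else:
    i = k[k] + log(seq)

2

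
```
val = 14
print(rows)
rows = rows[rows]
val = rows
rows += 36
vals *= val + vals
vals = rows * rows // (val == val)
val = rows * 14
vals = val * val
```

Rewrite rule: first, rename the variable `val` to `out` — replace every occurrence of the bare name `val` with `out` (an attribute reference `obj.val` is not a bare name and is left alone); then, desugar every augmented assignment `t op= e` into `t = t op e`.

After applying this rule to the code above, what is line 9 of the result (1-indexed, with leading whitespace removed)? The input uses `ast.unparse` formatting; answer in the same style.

Transformed code:
out = 14
print(rows)
rows = rows[rows]
out = rows
rows = rows + 36
vals = vals * (out + vals)
vals = rows * rows // (out == out)
out = rows * 14
vals = out * out

vals = out * out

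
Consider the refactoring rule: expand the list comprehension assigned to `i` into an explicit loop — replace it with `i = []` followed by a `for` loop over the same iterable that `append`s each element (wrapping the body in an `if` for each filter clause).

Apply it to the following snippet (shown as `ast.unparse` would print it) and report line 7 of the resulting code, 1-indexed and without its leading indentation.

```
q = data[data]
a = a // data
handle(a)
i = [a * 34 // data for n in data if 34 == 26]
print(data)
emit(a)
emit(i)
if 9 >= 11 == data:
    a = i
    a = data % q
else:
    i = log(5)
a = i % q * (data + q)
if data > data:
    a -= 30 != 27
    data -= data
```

Transformed code:
q = data[data]
a = a // data
handle(a)
i = []
for n in data:
    if 34 == 26:
        i.append(a * 34 // data)
print(data)
emit(a)
emit(i)
if 9 >= 11 == data:
    a = i
    a = data % q
else:
    i = log(5)
a = i % q * (data + q)
if data > data:
    a -= 30 != 27
    data -= data

i.append(a * 34 // data)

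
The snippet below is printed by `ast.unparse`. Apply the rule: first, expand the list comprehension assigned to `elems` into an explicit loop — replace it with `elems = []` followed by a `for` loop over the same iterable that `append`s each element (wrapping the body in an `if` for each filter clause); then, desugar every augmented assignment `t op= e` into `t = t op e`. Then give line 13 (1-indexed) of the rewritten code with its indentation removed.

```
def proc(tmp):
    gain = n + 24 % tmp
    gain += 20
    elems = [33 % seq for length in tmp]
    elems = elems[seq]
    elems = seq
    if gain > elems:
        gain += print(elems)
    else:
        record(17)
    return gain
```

Transformed code:
def proc(tmp):
    gain = n + 24 % tmp
    gain = gain + 20
    elems = []
    for length in tmp:
        elems.append(33 % seq)
    elems = elems[seq]
    elems = seq
    if gain > elems:
        gain = gain + print(elems)
    else:
        record(17)
    return gain

return gain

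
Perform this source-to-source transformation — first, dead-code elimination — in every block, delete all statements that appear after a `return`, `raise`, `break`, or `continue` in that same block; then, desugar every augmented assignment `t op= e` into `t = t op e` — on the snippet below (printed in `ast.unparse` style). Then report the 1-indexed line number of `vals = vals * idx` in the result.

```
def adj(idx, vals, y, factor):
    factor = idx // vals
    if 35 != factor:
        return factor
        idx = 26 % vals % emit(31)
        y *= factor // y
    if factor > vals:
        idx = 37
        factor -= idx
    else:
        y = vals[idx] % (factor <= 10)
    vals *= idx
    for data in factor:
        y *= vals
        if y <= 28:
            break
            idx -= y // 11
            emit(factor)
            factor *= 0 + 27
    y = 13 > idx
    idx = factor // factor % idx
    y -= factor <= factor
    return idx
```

Transformed code:
def adj(idx, vals, y, factor):
    factor = idx // vals
    if 35 != factor:
        return factor
    if factor > vals:
        idx = 37
        factor = factor - idx
    else:
        y = vals[idx] % (factor <= 10)
    vals = vals * idx
    for data in factor:
        y = y * vals
        if y <= 28:
            break
    y = 13 > idx
    idx = factor // factor % idx
    y = y - (factor <= factor)
    return idx

10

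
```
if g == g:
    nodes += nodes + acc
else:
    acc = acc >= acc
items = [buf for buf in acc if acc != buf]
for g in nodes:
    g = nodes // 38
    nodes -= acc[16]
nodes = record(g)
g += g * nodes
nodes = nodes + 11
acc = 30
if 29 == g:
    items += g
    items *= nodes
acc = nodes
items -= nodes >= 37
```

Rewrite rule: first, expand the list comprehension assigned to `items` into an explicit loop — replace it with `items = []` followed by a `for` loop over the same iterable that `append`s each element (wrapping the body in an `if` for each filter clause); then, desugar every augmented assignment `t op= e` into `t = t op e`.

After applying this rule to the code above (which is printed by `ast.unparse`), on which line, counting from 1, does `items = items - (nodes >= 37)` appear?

Transformed code:
if g == g:
    nodes = nodes + (nodes + acc)
else:
    acc = acc >= acc
items = []
for buf in acc:
    if acc != buf:
        items.append(buf)
for g in nodes:
    g = nodes // 38
    nodes = nodes - acc[16]
nodes = record(g)
g = g + g * nodes
nodes = nodes + 11
acc = 30
if 29 == g:
    items = items + g
    items = items * nodes
acc = nodes
items = items - (nodes >= 37)

20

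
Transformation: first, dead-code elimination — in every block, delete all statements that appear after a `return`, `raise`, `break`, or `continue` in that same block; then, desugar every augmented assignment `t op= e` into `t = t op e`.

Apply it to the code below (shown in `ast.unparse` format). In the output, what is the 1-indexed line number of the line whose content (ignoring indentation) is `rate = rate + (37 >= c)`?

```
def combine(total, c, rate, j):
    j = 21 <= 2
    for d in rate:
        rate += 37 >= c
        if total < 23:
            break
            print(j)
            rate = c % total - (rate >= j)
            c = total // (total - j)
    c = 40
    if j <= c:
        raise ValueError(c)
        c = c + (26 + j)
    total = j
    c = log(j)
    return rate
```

Transformed code:
def combine(total, c, rate, j):
    j = 21 <= 2
    for d in rate:
        rate = rate + (37 >= c)
        if total < 23:
            break
    c = 40
    if j <= c:
        raise ValueError(c)
    total = j
    c = log(j)
    return rate

4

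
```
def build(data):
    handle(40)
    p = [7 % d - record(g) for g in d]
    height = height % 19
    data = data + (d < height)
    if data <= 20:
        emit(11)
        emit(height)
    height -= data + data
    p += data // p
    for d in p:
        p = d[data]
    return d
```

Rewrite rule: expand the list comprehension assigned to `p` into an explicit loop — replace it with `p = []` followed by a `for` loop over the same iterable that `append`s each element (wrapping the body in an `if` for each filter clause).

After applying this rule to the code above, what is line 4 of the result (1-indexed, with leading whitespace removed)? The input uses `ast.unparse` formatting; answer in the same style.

Transformed code:
def build(data):
    handle(40)
    p = []
    for g in d:
        p.append(7 % d - record(g))
    height = height % 19
    data = data + (d < height)
    if data <= 20:
        emit(11)
        emit(height)
    height -= data + data
    p += data // p
    for d in p:
        p = d[data]
    return d

for g in d:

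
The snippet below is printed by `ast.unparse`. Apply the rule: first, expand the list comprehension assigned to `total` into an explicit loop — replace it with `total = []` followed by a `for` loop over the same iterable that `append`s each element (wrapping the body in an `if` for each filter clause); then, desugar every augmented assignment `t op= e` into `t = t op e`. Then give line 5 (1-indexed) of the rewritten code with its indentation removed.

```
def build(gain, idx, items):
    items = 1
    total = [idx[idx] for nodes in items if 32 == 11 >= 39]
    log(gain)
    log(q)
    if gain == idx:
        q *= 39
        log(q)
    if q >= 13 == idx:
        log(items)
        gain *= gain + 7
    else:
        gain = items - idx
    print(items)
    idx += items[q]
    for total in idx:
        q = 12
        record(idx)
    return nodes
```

if 32 == 11 >= 39:

Transformed code:
def build(gain, idx, items):
    items = 1
    total = []
    for nodes in items:
        if 32 == 11 >= 39:
            total.append(idx[idx])
    log(gain)
    log(q)
    if gain == idx:
        q = q * 39
        log(q)
    if q >= 13 == idx:
        log(items)
        gain = gain * (gain + 7)
    else:
        gain = items - idx
    print(items)
    idx = idx + items[q]
    for total in idx:
        q = 12
        record(idx)
    return nodes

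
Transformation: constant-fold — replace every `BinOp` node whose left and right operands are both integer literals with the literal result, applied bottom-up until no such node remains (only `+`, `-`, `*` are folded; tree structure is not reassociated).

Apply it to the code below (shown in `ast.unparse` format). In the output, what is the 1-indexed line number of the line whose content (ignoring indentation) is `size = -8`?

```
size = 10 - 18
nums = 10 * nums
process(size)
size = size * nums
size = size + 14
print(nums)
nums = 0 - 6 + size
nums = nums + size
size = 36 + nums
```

1

Transformed code:
size = -8
nums = 10 * nums
process(size)
size = size * nums
size = size + 14
print(nums)
nums = -6 + size
nums = nums + size
size = 36 + nums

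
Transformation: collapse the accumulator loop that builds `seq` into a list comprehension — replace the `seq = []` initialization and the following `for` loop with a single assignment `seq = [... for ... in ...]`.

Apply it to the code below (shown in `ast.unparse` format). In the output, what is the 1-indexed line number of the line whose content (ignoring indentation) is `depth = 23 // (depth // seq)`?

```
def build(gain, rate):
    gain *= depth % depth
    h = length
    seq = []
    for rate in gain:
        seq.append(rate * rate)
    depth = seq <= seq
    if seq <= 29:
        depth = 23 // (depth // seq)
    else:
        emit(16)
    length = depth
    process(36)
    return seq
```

7

Transformed code:
def build(gain, rate):
    gain *= depth % depth
    h = length
    seq = [rate * rate for rate in gain]
    depth = seq <= seq
    if seq <= 29:
        depth = 23 // (depth // seq)
    else:
        emit(16)
    length = depth
    process(36)
    return seq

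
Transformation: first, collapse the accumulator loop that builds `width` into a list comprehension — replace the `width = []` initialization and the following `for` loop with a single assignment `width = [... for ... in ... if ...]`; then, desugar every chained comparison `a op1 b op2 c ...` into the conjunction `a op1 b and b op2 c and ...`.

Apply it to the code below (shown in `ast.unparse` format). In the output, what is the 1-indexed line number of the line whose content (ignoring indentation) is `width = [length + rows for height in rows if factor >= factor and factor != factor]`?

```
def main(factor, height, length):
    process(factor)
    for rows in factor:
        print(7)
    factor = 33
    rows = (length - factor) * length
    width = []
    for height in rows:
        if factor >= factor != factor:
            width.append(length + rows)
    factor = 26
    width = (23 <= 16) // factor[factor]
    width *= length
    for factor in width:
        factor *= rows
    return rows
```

7

Transformed code:
def main(factor, height, length):
    process(factor)
    for rows in factor:
        print(7)
    factor = 33
    rows = (length - factor) * length
    width = [length + rows for height in rows if factor >= factor and factor != factor]
    factor = 26
    width = (23 <= 16) // factor[factor]
    width *= length
    for factor in width:
        factor *= rows
    return rows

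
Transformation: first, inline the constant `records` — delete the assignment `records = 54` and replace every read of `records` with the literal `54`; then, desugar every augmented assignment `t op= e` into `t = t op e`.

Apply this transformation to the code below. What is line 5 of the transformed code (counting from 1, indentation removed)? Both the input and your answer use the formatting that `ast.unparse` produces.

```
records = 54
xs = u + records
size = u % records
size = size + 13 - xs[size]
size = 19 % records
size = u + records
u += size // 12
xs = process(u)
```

size = u + 54

Transformed code:
xs = u + 54
size = u % 54
size = size + 13 - xs[size]
size = 19 % 54
size = u + 54
u = u + size // 12
xs = process(u)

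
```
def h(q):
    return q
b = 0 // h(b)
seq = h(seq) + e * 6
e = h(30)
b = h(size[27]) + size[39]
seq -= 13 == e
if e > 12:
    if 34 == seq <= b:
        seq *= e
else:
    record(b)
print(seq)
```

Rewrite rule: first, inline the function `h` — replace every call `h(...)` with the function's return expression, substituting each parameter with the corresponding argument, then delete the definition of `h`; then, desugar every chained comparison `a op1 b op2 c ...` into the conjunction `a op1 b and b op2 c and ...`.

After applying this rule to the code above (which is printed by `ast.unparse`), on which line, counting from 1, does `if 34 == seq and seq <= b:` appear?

Transformed code:
b = 0 // b
seq = seq + e * 6
e = 30
b = size[27] + size[39]
seq -= 13 == e
if e > 12:
    if 34 == seq and seq <= b:
        seq *= e
else:
    record(b)
print(seq)

7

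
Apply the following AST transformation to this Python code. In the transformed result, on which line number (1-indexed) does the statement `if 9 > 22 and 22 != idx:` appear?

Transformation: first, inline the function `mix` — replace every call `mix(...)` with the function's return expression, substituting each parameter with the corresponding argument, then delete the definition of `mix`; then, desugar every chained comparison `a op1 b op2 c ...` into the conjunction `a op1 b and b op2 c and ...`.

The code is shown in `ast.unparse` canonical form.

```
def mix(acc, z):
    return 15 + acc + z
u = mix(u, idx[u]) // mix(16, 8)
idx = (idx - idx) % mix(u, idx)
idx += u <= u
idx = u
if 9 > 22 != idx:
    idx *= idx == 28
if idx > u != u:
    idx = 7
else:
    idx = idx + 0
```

Transformed code:
u = (15 + u + idx[u]) // (15 + 16 + 8)
idx = (idx - idx) % (15 + u + idx)
idx += u <= u
idx = u
if 9 > 22 and 22 != idx:
    idx *= idx == 28
if idx > u and u != u:
    idx = 7
else:
    idx = idx + 0

5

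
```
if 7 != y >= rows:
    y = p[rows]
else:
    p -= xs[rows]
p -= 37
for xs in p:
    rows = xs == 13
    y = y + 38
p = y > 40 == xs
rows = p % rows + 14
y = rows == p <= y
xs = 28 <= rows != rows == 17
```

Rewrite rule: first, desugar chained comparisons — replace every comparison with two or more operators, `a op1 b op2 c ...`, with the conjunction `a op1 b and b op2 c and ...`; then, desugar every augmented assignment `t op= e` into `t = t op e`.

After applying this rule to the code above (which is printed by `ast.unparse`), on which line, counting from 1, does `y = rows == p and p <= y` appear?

Transformed code:
if 7 != y and y >= rows:
    y = p[rows]
else:
    p = p - xs[rows]
p = p - 37
for xs in p:
    rows = xs == 13
    y = y + 38
p = y > 40 and 40 == xs
rows = p % rows + 14
y = rows == p and p <= y
xs = 28 <= rows and rows != rows and (rows == 17)

11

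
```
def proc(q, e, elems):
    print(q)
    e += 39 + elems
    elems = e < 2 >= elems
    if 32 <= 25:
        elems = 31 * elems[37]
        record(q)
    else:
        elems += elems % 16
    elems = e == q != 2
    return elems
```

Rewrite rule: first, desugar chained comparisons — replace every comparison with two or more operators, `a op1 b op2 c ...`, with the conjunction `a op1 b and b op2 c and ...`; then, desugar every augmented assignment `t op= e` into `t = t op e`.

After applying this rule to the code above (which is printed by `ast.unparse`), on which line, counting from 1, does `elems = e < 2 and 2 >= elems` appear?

Transformed code:
def proc(q, e, elems):
    print(q)
    e = e + (39 + elems)
    elems = e < 2 and 2 >= elems
    if 32 <= 25:
        elems = 31 * elems[37]
        record(q)
    else:
        elems = elems + elems % 16
    elems = e == q and q != 2
    return elems

4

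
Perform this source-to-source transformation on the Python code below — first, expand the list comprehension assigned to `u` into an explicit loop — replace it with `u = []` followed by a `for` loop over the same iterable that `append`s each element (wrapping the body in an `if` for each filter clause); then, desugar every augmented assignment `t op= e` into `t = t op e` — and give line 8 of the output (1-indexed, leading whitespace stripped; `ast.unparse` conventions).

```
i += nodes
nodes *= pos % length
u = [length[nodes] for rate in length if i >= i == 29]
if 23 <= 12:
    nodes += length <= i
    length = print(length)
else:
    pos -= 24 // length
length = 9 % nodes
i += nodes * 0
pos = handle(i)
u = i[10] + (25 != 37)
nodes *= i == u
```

nodes = nodes + (length <= i)

Transformed code:
i = i + nodes
nodes = nodes * (pos % length)
u = []
for rate in length:
    if i >= i == 29:
        u.append(length[nodes])
if 23 <= 12:
    nodes = nodes + (length <= i)
    length = print(length)
else:
    pos = pos - 24 // length
length = 9 % nodes
i = i + nodes * 0
pos = handle(i)
u = i[10] + (25 != 37)
nodes = nodes * (i == u)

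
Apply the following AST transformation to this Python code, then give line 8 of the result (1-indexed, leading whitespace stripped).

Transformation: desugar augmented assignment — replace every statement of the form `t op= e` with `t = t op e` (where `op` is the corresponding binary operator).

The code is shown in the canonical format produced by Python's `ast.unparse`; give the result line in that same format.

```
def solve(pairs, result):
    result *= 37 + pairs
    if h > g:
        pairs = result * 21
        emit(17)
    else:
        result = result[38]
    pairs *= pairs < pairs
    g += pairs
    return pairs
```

pairs = pairs * (pairs < pairs)

Transformed code:
def solve(pairs, result):
    result = result * (37 + pairs)
    if h > g:
        pairs = result * 21
        emit(17)
    else:
        result = result[38]
    pairs = pairs * (pairs < pairs)
    g = g + pairs
    return pairs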